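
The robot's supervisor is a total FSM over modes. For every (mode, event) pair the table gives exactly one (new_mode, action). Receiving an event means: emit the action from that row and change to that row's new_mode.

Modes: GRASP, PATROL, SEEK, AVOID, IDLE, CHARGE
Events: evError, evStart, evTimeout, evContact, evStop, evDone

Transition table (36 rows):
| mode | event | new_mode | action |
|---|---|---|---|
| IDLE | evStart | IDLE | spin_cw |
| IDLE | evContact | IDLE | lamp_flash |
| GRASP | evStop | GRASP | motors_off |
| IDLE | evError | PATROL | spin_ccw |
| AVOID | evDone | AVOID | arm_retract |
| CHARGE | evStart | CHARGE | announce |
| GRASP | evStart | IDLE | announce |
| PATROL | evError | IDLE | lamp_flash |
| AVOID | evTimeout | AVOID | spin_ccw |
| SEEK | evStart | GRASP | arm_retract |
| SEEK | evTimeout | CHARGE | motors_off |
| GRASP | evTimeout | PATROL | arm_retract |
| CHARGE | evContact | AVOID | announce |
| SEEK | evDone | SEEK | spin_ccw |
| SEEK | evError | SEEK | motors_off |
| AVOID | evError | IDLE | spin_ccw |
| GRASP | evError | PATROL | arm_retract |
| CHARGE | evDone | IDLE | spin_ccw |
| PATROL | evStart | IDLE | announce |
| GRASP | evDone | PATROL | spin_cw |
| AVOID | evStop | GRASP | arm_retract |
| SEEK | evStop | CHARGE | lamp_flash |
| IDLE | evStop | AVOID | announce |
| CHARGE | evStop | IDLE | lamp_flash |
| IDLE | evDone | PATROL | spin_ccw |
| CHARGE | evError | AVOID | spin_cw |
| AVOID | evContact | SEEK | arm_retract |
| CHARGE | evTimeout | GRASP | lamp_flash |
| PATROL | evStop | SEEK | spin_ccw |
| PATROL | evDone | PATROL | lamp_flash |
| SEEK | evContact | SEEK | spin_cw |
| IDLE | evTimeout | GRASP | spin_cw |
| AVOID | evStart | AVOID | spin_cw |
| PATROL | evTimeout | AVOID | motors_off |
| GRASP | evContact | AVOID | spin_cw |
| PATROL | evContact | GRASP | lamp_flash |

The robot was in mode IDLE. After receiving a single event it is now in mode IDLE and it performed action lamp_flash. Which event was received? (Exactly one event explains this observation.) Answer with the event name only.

evContact

try evError: (IDLE, evError) → (PATROL, spin_ccw)
try evStart: (IDLE, evStart) → (IDLE, spin_cw)
try evTimeout: (IDLE, evTimeout) → (GRASP, spin_cw)
try evContact: (IDLE, evContact) → (IDLE, lamp_flash)  ← matches
try evStop: (IDLE, evStop) → (AVOID, announce)
try evDone: (IDLE, evDone) → (PATROL, spin_ccw)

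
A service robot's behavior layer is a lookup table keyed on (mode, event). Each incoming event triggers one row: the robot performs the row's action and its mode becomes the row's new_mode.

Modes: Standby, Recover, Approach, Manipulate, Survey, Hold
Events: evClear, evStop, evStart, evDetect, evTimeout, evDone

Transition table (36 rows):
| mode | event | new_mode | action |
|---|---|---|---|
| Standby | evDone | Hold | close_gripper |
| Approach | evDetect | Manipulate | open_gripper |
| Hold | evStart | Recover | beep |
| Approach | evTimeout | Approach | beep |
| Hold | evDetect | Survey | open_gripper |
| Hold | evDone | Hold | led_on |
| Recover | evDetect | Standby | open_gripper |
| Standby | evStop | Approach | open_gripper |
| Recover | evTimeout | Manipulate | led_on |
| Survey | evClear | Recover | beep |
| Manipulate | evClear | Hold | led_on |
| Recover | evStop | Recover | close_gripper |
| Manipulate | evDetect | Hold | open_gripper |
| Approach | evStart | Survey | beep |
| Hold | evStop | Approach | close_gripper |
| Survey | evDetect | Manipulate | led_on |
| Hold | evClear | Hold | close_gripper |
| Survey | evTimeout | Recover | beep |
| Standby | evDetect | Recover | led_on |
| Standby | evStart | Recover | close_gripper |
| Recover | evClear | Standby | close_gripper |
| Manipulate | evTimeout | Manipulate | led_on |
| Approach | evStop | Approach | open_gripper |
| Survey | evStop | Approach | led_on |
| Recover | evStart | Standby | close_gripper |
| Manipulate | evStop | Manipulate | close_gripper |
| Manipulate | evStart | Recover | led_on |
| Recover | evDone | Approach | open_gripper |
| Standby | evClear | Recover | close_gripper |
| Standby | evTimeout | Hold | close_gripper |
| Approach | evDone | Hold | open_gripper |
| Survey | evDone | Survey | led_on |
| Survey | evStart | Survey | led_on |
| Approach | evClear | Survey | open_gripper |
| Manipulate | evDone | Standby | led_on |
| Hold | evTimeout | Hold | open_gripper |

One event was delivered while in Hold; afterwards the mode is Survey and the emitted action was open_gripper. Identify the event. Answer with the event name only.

try evClear: (Hold, evClear) → (Hold, close_gripper)
try evStop: (Hold, evStop) → (Approach, close_gripper)
try evStart: (Hold, evStart) → (Recover, beep)
try evDetect: (Hold, evDetect) → (Survey, open_gripper)  ← matches
try evTimeout: (Hold, evTimeout) → (Hold, open_gripper)
try evDone: (Hold, evDone) → (Hold, led_on)

evDetect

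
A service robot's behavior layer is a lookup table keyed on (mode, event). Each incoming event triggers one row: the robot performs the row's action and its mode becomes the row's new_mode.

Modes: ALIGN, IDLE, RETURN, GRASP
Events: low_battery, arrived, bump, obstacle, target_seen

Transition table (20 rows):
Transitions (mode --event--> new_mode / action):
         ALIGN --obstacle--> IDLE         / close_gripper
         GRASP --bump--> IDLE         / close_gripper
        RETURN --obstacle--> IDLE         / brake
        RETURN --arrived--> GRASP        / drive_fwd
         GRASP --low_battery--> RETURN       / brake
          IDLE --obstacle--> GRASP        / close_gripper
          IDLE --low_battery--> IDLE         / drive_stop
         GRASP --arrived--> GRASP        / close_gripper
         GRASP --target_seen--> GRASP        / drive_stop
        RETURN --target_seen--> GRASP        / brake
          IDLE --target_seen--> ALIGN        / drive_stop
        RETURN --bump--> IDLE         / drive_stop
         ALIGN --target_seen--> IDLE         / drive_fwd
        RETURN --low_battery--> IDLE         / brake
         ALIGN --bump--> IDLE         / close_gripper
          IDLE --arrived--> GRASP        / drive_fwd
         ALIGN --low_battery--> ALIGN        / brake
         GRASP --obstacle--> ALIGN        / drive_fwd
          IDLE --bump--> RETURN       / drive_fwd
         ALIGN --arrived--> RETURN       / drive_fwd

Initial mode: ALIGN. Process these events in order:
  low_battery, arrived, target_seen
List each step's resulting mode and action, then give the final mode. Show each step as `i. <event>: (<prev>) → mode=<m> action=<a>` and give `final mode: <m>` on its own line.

1. low_battery: (ALIGN) → mode=ALIGN action=brake
2. arrived: (ALIGN) → mode=RETURN action=drive_fwd
3. target_seen: (RETURN) → mode=GRASP action=brake

final mode: GRASP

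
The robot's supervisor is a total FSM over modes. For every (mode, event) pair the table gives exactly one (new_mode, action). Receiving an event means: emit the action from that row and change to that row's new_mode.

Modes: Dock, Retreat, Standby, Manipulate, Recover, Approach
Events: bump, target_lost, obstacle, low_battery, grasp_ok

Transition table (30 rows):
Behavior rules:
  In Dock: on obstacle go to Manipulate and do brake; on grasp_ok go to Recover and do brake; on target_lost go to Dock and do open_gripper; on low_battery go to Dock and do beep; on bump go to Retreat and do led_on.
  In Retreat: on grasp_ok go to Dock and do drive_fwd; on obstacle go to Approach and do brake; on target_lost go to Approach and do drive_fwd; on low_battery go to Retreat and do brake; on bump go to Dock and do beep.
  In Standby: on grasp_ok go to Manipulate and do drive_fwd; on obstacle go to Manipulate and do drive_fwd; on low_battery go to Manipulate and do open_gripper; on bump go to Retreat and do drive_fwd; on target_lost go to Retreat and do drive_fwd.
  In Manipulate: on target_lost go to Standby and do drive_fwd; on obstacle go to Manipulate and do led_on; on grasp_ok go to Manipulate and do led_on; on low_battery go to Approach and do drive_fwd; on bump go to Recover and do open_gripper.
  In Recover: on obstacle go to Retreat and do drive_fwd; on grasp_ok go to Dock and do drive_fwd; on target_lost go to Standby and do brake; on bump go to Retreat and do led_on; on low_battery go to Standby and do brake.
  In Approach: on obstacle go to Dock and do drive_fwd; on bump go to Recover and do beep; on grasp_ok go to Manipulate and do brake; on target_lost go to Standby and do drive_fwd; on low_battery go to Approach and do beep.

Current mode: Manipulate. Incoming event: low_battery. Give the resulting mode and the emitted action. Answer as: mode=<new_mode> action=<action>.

mode=Approach action=drive_fwd

current mode = Manipulate; filter table to that mode:
  (Manipulate, target_lost) → (Standby, drive_fwd)
  (Manipulate, obstacle) → (Manipulate, led_on)
  (Manipulate, grasp_ok) → (Manipulate, led_on)
  (Manipulate, low_battery) → (Approach, drive_fwd)  ← event matches
  (Manipulate, bump) → (Recover, open_gripper)
event = low_battery selects (Approach, drive_fwd)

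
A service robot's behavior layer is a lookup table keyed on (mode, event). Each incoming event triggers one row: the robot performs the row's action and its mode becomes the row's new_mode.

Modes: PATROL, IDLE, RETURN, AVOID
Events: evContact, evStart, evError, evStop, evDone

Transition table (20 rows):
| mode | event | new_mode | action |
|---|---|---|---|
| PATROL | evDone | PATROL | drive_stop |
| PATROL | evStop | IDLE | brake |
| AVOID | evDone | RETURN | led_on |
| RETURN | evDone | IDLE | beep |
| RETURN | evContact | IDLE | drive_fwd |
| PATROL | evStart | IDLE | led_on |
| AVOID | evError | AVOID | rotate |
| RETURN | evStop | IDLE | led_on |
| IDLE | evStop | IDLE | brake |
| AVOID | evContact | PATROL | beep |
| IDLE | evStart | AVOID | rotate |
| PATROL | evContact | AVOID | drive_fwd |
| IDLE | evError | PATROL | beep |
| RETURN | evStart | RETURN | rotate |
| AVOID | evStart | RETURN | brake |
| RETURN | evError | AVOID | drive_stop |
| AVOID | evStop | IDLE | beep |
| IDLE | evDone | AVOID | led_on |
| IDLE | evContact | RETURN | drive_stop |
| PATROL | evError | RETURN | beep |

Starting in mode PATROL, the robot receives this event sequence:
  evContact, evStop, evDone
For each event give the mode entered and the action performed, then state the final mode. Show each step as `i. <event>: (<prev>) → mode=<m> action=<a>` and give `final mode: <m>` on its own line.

1. evContact: (PATROL) → mode=AVOID action=drive_fwd
2. evStop: (AVOID) → mode=IDLE action=beep
3. evDone: (IDLE) → mode=AVOID action=led_on

final mode: AVOID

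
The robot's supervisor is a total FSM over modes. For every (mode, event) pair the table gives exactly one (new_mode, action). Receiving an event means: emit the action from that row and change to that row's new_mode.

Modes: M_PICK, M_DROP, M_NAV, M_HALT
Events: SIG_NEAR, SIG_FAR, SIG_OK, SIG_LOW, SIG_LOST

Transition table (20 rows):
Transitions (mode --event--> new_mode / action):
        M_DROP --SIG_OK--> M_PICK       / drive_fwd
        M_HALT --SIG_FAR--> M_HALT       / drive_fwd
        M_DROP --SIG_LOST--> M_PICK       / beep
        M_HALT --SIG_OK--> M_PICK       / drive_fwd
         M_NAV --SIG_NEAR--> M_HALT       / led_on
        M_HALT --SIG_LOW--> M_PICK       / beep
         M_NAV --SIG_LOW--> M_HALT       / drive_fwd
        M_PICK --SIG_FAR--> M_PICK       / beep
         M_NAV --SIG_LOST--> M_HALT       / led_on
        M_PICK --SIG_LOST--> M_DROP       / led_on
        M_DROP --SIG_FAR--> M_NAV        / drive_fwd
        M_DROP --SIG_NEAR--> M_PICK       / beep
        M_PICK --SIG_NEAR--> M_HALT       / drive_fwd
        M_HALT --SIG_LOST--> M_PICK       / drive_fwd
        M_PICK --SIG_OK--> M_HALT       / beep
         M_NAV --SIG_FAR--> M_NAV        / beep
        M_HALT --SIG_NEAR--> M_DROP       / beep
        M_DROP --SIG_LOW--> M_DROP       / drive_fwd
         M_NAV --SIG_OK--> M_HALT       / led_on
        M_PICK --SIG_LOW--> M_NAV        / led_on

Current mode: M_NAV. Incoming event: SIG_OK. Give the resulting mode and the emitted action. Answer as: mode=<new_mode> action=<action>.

mode=M_HALT action=led_on

current mode = M_NAV; filter table to that mode:
  (M_NAV, SIG_NEAR) → (M_HALT, led_on)
  (M_NAV, SIG_LOW) → (M_HALT, drive_fwd)
  (M_NAV, SIG_LOST) → (M_HALT, led_on)
  (M_NAV, SIG_FAR) → (M_NAV, beep)
  (M_NAV, SIG_OK) → (M_HALT, led_on)  ← event matches
event = SIG_OK selects (M_HALT, led_on)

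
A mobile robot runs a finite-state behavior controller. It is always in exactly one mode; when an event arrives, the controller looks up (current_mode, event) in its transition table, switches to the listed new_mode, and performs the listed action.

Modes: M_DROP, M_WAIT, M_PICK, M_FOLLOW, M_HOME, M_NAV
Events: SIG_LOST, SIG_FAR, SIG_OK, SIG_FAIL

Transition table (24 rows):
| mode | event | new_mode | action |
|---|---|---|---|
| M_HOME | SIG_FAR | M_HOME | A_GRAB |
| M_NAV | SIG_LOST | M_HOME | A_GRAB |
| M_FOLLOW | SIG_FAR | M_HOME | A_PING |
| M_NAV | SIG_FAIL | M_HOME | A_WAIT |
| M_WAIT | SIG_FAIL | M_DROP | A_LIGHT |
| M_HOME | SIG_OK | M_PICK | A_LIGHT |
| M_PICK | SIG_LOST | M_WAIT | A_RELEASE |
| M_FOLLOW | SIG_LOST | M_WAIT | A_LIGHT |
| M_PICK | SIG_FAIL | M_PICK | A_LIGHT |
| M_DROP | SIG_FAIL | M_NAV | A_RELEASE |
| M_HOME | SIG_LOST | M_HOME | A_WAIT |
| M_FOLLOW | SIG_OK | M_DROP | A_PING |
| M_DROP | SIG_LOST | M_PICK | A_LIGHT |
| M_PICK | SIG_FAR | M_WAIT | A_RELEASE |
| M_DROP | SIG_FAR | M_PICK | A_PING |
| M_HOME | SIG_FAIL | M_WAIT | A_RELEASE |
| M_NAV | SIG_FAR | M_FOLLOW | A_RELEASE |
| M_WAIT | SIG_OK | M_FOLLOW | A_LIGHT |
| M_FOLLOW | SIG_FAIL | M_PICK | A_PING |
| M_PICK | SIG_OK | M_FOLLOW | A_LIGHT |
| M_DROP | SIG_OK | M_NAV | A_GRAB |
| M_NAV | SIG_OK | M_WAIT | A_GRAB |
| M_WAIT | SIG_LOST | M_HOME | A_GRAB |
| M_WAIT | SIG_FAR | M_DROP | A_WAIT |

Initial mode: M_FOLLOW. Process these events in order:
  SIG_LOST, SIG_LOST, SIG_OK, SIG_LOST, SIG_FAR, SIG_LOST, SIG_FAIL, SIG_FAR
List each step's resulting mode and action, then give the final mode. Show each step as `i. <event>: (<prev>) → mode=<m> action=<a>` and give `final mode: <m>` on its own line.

1. SIG_LOST: (M_FOLLOW) → mode=M_WAIT action=A_LIGHT
2. SIG_LOST: (M_WAIT) → mode=M_HOME action=A_GRAB
3. SIG_OK: (M_HOME) → mode=M_PICK action=A_LIGHT
4. SIG_LOST: (M_PICK) → mode=M_WAIT action=A_RELEASE
5. SIG_FAR: (M_WAIT) → mode=M_DROP action=A_WAIT
6. SIG_LOST: (M_DROP) → mode=M_PICK action=A_LIGHT
7. SIG_FAIL: (M_PICK) → mode=M_PICK action=A_LIGHT
8. SIG_FAR: (M_PICK) → mode=M_WAIT action=A_RELEASE

final mode: M_WAIT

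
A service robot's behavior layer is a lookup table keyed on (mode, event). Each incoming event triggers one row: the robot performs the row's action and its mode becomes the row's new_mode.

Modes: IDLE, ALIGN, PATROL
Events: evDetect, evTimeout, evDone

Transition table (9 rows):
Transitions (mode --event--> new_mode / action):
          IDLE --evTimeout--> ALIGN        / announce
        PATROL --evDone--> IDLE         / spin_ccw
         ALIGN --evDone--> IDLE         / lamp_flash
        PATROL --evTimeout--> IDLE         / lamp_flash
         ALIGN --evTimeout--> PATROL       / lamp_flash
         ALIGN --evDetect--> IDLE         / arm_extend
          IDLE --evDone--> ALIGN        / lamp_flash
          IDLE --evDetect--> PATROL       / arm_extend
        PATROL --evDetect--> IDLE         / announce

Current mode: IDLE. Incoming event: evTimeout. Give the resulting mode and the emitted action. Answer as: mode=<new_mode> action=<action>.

current mode = IDLE; filter table to that mode:
  (IDLE, evTimeout) → (ALIGN, announce)  ← event matches
  (IDLE, evDone) → (ALIGN, lamp_flash)
  (IDLE, evDetect) → (PATROL, arm_extend)
event = evTimeout selects (ALIGN, announce)

mode=ALIGN action=announce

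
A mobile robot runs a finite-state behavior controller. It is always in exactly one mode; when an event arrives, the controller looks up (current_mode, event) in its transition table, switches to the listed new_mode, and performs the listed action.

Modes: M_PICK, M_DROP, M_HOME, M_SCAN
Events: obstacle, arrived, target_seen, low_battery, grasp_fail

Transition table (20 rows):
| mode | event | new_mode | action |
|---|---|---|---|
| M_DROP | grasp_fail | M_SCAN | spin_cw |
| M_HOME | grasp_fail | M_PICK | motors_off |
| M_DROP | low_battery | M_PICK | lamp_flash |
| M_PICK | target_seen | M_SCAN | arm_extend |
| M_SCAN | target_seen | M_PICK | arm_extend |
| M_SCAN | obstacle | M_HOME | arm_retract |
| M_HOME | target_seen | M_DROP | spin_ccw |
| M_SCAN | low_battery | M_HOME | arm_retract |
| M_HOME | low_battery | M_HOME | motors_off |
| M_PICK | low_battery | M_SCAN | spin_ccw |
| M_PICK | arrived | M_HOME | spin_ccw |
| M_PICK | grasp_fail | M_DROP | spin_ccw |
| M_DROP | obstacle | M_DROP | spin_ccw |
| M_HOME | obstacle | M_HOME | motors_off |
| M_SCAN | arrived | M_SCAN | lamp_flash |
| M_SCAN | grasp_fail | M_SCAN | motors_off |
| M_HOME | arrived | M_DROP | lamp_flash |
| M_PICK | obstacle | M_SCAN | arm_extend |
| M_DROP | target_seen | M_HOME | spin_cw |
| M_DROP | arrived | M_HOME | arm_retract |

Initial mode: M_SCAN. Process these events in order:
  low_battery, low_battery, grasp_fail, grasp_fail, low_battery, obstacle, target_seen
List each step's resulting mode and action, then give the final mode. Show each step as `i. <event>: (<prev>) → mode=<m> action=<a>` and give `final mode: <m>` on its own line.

1. low_battery: (M_SCAN) → mode=M_HOME action=arm_retract
2. low_battery: (M_HOME) → mode=M_HOME action=motors_off
3. grasp_fail: (M_HOME) → mode=M_PICK action=motors_off
4. grasp_fail: (M_PICK) → mode=M_DROP action=spin_ccw
5. low_battery: (M_DROP) → mode=M_PICK action=lamp_flash
6. obstacle: (M_PICK) → mode=M_SCAN action=arm_extend
7. target_seen: (M_SCAN) → mode=M_PICK action=arm_extend

final mode: M_PICK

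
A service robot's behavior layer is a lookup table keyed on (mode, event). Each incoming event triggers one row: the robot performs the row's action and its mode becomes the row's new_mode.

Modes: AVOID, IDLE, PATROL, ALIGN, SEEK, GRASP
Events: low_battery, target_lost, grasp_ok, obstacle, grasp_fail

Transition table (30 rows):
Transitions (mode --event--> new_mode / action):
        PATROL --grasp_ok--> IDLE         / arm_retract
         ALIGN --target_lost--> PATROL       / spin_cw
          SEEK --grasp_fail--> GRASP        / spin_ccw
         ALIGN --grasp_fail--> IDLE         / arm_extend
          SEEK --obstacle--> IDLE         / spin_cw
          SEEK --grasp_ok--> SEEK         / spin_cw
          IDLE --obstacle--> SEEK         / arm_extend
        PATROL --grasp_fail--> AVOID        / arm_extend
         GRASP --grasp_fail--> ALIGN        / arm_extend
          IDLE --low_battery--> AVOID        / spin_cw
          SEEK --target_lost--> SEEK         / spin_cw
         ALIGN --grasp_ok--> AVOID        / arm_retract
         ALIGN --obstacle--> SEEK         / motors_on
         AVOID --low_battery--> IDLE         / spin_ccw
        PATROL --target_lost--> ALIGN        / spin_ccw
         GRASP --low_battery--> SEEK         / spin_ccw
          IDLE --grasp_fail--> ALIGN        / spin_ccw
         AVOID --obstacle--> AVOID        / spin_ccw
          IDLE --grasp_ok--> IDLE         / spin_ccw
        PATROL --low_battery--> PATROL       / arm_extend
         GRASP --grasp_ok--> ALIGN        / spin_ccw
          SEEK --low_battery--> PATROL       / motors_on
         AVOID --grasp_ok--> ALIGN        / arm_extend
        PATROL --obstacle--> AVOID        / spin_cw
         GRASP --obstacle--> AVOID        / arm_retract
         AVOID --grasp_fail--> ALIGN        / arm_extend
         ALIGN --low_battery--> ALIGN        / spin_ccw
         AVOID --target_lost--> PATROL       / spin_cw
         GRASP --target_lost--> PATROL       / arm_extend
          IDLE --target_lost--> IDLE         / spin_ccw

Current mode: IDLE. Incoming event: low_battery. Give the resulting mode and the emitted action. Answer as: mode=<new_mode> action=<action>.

current mode = IDLE; filter table to that mode:
  (IDLE, obstacle) → (SEEK, arm_extend)
  (IDLE, low_battery) → (AVOID, spin_cw)  ← event matches
  (IDLE, grasp_fail) → (ALIGN, spin_ccw)
  (IDLE, grasp_ok) → (IDLE, spin_ccw)
  (IDLE, target_lost) → (IDLE, spin_ccw)
event = low_battery selects (AVOID, spin_cw)

mode=AVOID action=spin_cw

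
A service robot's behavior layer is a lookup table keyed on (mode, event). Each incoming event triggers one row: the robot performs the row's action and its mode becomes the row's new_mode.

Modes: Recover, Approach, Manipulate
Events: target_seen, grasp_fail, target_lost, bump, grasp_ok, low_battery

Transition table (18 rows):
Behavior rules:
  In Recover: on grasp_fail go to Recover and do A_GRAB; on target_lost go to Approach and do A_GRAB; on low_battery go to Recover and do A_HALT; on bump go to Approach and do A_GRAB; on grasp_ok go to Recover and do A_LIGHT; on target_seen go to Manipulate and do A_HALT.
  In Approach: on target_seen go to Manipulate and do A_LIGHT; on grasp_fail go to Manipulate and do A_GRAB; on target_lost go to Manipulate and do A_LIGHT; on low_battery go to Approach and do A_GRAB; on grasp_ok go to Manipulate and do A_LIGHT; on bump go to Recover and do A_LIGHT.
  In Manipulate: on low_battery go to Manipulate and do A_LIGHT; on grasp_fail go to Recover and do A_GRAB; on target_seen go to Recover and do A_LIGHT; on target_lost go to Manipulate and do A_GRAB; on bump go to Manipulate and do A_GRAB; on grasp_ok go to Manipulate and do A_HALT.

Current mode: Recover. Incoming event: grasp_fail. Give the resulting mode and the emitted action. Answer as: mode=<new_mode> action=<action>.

current mode = Recover; filter table to that mode:
  (Recover, grasp_fail) → (Recover, A_GRAB)  ← event matches
  (Recover, target_lost) → (Approach, A_GRAB)
  (Recover, low_battery) → (Recover, A_HALT)
  (Recover, bump) → (Approach, A_GRAB)
  (Recover, grasp_ok) → (Recover, A_LIGHT)
  (Recover, target_seen) → (Manipulate, A_HALT)
event = grasp_fail selects (Recover, A_GRAB)

mode=Recover action=A_GRAB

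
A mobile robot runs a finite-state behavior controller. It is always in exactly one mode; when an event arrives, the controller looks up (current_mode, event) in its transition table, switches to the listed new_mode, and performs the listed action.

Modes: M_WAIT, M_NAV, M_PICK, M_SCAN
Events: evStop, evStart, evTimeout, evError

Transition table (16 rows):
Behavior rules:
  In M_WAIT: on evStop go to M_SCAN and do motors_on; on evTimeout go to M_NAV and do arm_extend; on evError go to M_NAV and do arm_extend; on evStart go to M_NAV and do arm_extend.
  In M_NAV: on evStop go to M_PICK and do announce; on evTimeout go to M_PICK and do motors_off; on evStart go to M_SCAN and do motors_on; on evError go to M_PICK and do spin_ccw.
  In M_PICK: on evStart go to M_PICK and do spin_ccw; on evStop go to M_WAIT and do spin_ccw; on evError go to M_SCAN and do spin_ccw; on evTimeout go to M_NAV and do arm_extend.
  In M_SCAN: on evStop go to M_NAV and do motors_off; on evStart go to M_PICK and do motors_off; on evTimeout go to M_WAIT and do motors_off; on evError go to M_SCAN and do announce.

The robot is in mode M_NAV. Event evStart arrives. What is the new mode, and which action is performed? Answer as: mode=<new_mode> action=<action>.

current mode = M_NAV; filter table to that mode:
  (M_NAV, evStop) → (M_PICK, announce)
  (M_NAV, evTimeout) → (M_PICK, motors_off)
  (M_NAV, evStart) → (M_SCAN, motors_on)  ← event matches
  (M_NAV, evError) → (M_PICK, spin_ccw)
event = evStart selects (M_SCAN, motors_on)

mode=M_SCAN action=motors_on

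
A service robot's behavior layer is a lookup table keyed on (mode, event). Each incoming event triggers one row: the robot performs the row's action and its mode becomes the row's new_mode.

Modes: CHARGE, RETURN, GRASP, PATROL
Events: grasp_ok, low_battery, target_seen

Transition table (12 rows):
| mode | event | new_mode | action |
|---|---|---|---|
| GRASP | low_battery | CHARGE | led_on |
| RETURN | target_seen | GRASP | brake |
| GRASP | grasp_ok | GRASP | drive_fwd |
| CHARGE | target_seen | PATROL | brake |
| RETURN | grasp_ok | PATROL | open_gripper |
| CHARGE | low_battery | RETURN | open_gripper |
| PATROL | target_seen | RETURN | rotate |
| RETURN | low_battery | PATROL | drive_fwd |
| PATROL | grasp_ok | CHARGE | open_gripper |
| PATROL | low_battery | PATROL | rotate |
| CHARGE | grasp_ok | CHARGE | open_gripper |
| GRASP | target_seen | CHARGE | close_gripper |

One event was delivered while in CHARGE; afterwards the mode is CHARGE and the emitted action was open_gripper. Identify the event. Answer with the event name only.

try grasp_ok: (CHARGE, grasp_ok) → (CHARGE, open_gripper)  ← matches
try low_battery: (CHARGE, low_battery) → (RETURN, open_gripper)
try target_seen: (CHARGE, target_seen) → (PATROL, brake)

grasp_ok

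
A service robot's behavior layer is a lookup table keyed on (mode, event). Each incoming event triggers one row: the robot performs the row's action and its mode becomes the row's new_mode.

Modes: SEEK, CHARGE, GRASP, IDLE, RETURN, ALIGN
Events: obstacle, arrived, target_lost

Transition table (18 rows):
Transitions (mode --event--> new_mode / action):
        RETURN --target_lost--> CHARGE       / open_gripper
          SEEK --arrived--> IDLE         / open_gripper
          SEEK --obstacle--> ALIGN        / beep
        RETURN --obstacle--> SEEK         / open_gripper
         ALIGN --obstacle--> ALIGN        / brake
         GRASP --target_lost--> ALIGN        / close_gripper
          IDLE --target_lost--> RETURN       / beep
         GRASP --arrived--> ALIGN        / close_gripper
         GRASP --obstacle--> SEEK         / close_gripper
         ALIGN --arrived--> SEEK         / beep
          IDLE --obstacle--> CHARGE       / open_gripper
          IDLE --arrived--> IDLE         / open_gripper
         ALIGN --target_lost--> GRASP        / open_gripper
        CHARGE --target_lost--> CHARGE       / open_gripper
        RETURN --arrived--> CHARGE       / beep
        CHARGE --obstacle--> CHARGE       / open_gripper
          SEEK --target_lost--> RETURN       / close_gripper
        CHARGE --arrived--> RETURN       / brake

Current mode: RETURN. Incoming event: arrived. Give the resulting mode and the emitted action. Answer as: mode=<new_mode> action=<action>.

mode=CHARGE action=beep

current mode = RETURN; filter table to that mode:
  (RETURN, target_lost) → (CHARGE, open_gripper)
  (RETURN, obstacle) → (SEEK, open_gripper)
  (RETURN, arrived) → (CHARGE, beep)  ← event matches
event = arrived selects (CHARGE, beep)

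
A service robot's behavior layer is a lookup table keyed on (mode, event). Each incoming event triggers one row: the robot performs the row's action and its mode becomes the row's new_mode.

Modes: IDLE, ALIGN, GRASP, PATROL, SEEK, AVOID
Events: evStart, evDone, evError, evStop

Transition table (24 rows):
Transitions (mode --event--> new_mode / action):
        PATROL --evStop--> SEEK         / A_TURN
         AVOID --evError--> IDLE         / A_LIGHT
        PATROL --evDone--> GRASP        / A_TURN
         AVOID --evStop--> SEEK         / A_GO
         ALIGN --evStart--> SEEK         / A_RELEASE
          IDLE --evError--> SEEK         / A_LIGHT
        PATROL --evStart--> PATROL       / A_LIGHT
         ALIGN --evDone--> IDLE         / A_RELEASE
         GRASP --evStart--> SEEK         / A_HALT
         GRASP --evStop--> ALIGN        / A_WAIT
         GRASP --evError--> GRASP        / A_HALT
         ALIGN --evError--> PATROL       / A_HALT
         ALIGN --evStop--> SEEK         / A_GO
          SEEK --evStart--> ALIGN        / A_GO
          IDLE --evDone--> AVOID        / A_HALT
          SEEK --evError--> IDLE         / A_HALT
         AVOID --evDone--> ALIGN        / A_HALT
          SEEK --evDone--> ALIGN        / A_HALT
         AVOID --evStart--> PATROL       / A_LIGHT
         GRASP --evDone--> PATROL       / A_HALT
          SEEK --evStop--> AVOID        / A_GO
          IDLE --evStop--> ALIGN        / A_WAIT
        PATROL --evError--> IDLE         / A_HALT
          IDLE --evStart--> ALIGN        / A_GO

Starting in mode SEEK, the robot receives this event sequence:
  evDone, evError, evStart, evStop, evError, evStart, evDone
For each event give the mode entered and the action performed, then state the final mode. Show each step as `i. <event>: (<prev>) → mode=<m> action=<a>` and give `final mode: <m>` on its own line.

final mode: IDLE

1. evDone: (SEEK) → mode=ALIGN action=A_HALT
2. evError: (ALIGN) → mode=PATROL action=A_HALT
3. evStart: (PATROL) → mode=PATROL action=A_LIGHT
4. evStop: (PATROL) → mode=SEEK action=A_TURN
5. evError: (SEEK) → mode=IDLE action=A_HALT
6. evStart: (IDLE) → mode=ALIGN action=A_GO
7. evDone: (ALIGN) → mode=IDLE action=A_RELEASE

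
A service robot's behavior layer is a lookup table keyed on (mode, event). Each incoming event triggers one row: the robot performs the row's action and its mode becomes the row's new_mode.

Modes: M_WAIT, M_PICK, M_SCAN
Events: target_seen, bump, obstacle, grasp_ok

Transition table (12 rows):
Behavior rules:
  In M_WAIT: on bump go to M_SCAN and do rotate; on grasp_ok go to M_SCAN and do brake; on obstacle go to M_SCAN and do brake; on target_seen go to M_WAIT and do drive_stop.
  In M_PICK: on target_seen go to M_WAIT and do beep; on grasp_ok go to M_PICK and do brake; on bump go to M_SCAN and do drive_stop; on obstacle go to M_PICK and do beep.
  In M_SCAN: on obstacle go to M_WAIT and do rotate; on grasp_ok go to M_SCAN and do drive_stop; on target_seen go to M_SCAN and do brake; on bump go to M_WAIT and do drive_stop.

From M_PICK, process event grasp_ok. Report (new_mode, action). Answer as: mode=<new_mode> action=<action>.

mode=M_PICK action=brake

current mode = M_PICK; filter table to that mode:
  (M_PICK, target_seen) → (M_WAIT, beep)
  (M_PICK, grasp_ok) → (M_PICK, brake)  ← event matches
  (M_PICK, bump) → (M_SCAN, drive_stop)
  (M_PICK, obstacle) → (M_PICK, beep)
event = grasp_ok selects (M_PICK, brake)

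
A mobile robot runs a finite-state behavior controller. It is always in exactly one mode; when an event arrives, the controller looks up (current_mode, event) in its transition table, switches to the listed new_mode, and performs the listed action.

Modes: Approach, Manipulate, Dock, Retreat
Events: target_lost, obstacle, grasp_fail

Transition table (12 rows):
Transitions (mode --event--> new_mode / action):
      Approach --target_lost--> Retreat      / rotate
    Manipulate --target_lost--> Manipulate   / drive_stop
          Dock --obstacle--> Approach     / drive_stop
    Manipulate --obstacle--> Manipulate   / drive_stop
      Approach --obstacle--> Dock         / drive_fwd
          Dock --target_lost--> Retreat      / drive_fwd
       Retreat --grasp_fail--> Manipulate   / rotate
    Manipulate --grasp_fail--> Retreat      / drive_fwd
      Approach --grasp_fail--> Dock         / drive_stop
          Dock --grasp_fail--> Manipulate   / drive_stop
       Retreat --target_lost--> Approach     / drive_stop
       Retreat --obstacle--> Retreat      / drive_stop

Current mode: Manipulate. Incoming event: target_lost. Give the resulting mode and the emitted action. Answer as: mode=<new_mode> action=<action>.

current mode = Manipulate; filter table to that mode:
  (Manipulate, target_lost) → (Manipulate, drive_stop)  ← event matches
  (Manipulate, obstacle) → (Manipulate, drive_stop)
  (Manipulate, grasp_fail) → (Retreat, drive_fwd)
event = target_lost selects (Manipulate, drive_stop)

mode=Manipulate action=drive_stop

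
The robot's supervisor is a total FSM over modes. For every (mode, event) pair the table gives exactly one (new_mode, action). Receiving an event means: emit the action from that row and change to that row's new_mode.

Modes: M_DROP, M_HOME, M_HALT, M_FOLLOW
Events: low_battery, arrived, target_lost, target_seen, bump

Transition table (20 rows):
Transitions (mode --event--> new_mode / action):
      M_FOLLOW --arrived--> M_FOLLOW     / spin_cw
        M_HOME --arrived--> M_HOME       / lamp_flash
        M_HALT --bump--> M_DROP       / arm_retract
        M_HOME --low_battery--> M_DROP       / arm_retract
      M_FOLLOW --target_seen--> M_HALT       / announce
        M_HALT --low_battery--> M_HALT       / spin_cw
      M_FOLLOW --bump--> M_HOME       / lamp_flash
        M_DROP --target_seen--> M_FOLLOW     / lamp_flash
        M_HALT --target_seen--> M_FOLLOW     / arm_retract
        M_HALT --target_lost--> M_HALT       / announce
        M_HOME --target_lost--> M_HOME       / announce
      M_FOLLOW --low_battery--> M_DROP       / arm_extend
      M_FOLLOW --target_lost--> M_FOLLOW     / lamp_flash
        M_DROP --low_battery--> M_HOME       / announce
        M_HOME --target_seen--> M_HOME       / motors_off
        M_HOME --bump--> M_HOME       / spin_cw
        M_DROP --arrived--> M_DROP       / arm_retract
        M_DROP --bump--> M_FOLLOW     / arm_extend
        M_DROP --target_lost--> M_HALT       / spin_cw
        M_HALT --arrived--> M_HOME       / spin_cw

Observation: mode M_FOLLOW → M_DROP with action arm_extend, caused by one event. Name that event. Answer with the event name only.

low_battery

try low_battery: (M_FOLLOW, low_battery) → (M_DROP, arm_extend)  ← matches
try arrived: (M_FOLLOW, arrived) → (M_FOLLOW, spin_cw)
try target_lost: (M_FOLLOW, target_lost) → (M_FOLLOW, lamp_flash)
try target_seen: (M_FOLLOW, target_seen) → (M_HALT, announce)
try bump: (M_FOLLOW, bump) → (M_HOME, lamp_flash)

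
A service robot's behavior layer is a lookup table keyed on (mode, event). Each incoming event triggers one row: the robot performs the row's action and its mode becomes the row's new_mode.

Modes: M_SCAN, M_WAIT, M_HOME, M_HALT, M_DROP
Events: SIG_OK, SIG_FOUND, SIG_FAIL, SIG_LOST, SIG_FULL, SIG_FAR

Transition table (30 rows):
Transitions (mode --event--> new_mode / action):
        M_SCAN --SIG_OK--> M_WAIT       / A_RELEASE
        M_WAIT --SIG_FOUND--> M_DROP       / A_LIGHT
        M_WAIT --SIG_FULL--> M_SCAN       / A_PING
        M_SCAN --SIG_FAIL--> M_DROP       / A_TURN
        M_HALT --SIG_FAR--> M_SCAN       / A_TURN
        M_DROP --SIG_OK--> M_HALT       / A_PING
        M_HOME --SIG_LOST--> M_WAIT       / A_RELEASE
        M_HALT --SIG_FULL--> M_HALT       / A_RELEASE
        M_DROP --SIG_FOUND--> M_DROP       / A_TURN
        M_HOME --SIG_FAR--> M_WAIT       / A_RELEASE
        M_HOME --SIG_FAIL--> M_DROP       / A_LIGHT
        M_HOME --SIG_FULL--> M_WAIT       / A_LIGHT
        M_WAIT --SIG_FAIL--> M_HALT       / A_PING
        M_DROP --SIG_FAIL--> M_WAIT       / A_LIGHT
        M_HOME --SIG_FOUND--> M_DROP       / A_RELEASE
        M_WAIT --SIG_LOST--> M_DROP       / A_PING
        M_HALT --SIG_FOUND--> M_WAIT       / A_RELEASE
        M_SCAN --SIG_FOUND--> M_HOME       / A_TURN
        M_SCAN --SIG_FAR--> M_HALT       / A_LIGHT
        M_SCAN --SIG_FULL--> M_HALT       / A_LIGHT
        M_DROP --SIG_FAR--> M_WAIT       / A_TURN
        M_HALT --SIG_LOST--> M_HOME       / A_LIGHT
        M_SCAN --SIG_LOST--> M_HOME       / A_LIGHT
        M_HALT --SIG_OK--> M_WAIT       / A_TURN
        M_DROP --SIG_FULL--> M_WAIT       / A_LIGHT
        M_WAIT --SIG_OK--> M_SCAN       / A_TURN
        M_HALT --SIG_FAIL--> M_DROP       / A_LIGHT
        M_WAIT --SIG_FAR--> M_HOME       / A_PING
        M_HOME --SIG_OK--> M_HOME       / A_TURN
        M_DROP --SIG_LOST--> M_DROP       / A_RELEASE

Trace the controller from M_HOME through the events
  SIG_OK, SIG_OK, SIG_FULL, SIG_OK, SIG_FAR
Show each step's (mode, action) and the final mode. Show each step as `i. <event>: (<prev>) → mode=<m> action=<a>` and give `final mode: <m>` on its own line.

final mode: M_HALT

1. SIG_OK: (M_HOME) → mode=M_HOME action=A_TURN
2. SIG_OK: (M_HOME) → mode=M_HOME action=A_TURN
3. SIG_FULL: (M_HOME) → mode=M_WAIT action=A_LIGHT
4. SIG_OK: (M_WAIT) → mode=M_SCAN action=A_TURN
5. SIG_FAR: (M_SCAN) → mode=M_HALT action=A_LIGHT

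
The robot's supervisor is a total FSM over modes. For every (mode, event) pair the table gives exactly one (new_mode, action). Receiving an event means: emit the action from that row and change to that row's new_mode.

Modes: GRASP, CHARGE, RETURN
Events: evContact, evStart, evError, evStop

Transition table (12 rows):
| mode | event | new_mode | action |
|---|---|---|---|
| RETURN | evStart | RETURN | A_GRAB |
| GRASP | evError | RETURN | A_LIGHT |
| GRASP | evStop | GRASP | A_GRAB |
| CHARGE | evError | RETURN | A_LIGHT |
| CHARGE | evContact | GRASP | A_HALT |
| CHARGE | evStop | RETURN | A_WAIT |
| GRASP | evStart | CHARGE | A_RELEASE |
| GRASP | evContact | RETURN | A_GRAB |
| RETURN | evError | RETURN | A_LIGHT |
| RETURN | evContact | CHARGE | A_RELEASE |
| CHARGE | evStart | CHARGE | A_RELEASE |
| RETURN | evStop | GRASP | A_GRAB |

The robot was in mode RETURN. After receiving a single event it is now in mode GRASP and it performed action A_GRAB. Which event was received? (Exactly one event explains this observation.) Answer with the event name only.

evStop

try evContact: (RETURN, evContact) → (CHARGE, A_RELEASE)
try evStart: (RETURN, evStart) → (RETURN, A_GRAB)
try evError: (RETURN, evError) → (RETURN, A_LIGHT)
try evStop: (RETURN, evStop) → (GRASP, A_GRAB)  ← matches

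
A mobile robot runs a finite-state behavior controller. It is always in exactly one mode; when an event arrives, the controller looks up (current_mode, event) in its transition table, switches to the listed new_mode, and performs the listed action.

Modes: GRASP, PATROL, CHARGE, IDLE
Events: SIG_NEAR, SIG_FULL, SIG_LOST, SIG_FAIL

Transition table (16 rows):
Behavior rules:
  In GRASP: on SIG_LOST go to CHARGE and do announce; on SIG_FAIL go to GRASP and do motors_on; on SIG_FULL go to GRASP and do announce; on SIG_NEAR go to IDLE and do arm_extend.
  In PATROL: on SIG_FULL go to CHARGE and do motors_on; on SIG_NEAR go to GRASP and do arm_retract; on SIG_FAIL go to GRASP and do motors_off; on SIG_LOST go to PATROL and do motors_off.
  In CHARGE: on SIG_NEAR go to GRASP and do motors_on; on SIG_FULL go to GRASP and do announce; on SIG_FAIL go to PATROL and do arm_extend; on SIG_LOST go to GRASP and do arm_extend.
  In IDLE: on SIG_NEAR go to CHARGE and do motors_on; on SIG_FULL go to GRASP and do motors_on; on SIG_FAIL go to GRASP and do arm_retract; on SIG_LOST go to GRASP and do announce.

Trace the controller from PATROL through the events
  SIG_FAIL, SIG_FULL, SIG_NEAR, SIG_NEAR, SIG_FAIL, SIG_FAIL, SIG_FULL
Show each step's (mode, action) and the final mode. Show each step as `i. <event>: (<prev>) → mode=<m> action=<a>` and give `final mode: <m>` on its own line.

final mode: GRASP

1. SIG_FAIL: (PATROL) → mode=GRASP action=motors_off
2. SIG_FULL: (GRASP) → mode=GRASP action=announce
3. SIG_NEAR: (GRASP) → mode=IDLE action=arm_extend
4. SIG_NEAR: (IDLE) → mode=CHARGE action=motors_on
5. SIG_FAIL: (CHARGE) → mode=PATROL action=arm_extend
6. SIG_FAIL: (PATROL) → mode=GRASP action=motors_off
7. SIG_FULL: (GRASP) → mode=GRASP action=announce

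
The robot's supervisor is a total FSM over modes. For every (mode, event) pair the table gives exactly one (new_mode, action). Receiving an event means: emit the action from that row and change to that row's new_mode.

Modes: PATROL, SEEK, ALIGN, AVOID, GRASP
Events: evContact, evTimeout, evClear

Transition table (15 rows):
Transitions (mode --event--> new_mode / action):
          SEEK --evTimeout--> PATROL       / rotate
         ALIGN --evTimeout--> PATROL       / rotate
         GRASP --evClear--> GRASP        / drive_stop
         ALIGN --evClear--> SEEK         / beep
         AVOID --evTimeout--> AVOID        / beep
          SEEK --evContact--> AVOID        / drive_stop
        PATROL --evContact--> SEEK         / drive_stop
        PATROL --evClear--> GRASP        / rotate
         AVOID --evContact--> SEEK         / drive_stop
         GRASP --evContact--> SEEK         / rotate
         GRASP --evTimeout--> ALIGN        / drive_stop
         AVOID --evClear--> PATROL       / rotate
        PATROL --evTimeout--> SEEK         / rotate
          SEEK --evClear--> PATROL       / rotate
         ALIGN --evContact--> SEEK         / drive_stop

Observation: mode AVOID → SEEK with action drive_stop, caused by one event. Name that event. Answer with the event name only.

try evContact: (AVOID, evContact) → (SEEK, drive_stop)  ← matches
try evTimeout: (AVOID, evTimeout) → (AVOID, beep)
try evClear: (AVOID, evClear) → (PATROL, rotate)

evContact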